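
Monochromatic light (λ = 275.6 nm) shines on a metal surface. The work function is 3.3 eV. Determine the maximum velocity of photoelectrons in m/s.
6.4935e+05 m/s

First, find the maximum kinetic energy:
E_photon = hc/λ = 4.4987 eV
KE_max = E_photon - φ = 4.4987 - 3.3 = 1.1987 eV

Convert to Joules: KE_max = 1.1987 × 1.602×10⁻¹⁹ J = 1.9205e-19 J

Then use KE = ½mv² to find velocity:
v = √(2·KE/m) = √(2 × 1.9205e-19 J / 9.109e-31 kg)
v = 6.4935e+05 m/s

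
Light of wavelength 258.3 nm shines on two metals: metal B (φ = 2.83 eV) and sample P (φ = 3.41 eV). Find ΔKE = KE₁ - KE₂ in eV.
0.5800 eV

Using KE_max = hc/λ - φ for each metal:

Photon energy: E = hc/λ = 4.8000 eV

For metal B (φ₁ = 2.83 eV):
KE₁ = E - φ₁ = 4.8000 - 2.83 = 1.9700 eV

For sample P (φ₂ = 3.41 eV):
KE₂ = E - φ₂ = 4.8000 - 3.41 = 1.3900 eV

Difference:
ΔKE = KE₁ - KE₂ = 1.9700 - 1.3900 = 0.5800 eV

Note: The difference equals the difference in work functions: 3.41 - 2.83 = 0.58 eV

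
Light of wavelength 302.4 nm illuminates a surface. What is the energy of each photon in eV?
4.1000 eV

Using E = hf = hc/λ:

E = hc/λ = (6.626×10⁻³⁴ J·s)(3×10⁸ m/s) / (302.4×10⁻⁹ m)
E = 4.1000 eV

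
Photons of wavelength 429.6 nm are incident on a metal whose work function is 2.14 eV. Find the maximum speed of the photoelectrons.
5.1228e+05 m/s

First, find the maximum kinetic energy:
E_photon = hc/λ = 2.8860 eV
KE_max = E_photon - φ = 2.8860 - 2.14 = 0.7460 eV

Convert to Joules: KE_max = 0.7460 × 1.602×10⁻¹⁹ J = 1.1953e-19 J

Then use KE = ½mv² to find velocity:
v = √(2·KE/m) = √(2 × 1.1953e-19 J / 9.109e-31 kg)
v = 5.1228e+05 m/s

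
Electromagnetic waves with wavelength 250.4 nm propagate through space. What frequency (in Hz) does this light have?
1.1973e+15 Hz

Using the wave equation: c = fλ

Solving for frequency:
f = c/λ = (3×10⁸ m/s) / (250.4×10⁻⁹ m)
f = 1.1973e+15 Hz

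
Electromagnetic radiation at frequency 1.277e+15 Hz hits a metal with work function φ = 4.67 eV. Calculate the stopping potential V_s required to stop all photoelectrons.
0.6112 V

The stopping potential V_s satisfies: eV_s = KE_max

First, find KE_max using Einstein's equation:
E_photon = hf = (6.626×10⁻³⁴ J·s)(1.277e+15 Hz) = 5.2812 eV
KE_max = E_photon - φ = 5.2812 - 4.67 = 0.6112 eV

Since eV_s = KE_max:
V_s = KE_max/e = 0.6112 V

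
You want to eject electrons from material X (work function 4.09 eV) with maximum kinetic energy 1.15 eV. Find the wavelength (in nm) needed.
236.61 nm

From Einstein's equation: KE_max = hc/λ - φ

Rearranging for λ:
hc/λ = KE_max + φ
λ = hc/(KE_max + φ)

Required photon energy:
E_photon = KE_max + φ = 1.15 + 4.09 = 5.24 eV

Required wavelength:
λ = hc/E_photon = (6.626×10⁻³⁴)(3×10⁸) / (5.24 × 1.602×10⁻¹⁹)
λ = 236.61 nm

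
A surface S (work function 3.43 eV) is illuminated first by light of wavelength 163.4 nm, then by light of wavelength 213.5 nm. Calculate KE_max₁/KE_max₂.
1.7490

Using Einstein's equation: KE_max = hc/λ - φ

For λ₁ = 163.4 nm:
E₁ = hc/λ₁ = 7.5878 eV
KE₁ = E₁ - φ = 7.5878 - 3.43 = 4.1578 eV

For λ₂ = 213.5 nm:
E₂ = hc/λ₂ = 5.8072 eV
KE₂ = E₂ - φ = 5.8072 - 3.43 = 2.3772 eV

Ratio: KE₁/KE₂ = 4.1578/2.3772 = 1.7490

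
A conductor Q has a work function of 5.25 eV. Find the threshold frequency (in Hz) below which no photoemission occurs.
1.2694e+15 Hz

The threshold frequency is when the photon energy equals the work function:
hf₀ = φ

Solving for f₀:
f₀ = φ/h = (5.25 eV × 1.602×10⁻¹⁹ J/eV) / (6.626×10⁻³⁴ J·s)
f₀ = 1.2694e+15 Hz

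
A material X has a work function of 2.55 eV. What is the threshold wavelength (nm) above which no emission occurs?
486.21 nm

The threshold wavelength is when the photon energy equals the work function:
hc/λ₀ = φ

Solving for λ₀:
λ₀ = hc/φ = (6.626×10⁻³⁴ J·s)(3×10⁸ m/s) / (2.55 eV × 1.602×10⁻¹⁹ J/eV)
λ₀ = 486.21 nm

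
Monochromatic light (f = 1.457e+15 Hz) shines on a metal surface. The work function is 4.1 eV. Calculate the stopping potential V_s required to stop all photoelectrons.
1.9257 V

The stopping potential V_s satisfies: eV_s = KE_max

First, find KE_max using Einstein's equation:
E_photon = hf = (6.626×10⁻³⁴ J·s)(1.457e+15 Hz) = 6.0257 eV
KE_max = E_photon - φ = 6.0257 - 4.1 = 1.9257 eV

Since eV_s = KE_max:
V_s = KE_max/e = 1.9257 V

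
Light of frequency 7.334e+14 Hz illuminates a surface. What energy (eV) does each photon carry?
3.0331 eV

Using E = hf:

E = hf = (6.626×10⁻³⁴ J·s)(7.334e+14 Hz)
E = 3.0331 eV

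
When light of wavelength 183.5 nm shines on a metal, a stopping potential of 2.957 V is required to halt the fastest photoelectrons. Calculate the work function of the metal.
3.80 eV

The stopping potential gives the maximum kinetic energy: KE_max = eV_s = 2.957 eV

From Einstein's photoelectric equation: KE_max = hc/λ - φ
Rearranging: φ = hc/λ - KE_max

Calculate photon energy:
E_photon = hc/λ = (6.626×10⁻³⁴ J·s)(3×10⁸ m/s) / (183.5×10⁻⁹ m) = 6.7566 eV

Therefore:
φ = 6.7566 - 2.957 = 3.80 eV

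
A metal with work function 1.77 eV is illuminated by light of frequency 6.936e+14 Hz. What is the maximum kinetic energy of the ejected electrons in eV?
1.0985 eV

Using Einstein's photoelectric equation: KE_max = hf - φ

First, calculate the photon energy:
E_photon = hf = (6.626×10⁻³⁴ J·s)(6.936e+14 Hz)
E_photon = 2.8685 eV

Then, the maximum kinetic energy:
KE_max = E_photon - φ = 2.8685 eV - 1.77 eV = 1.0985 eV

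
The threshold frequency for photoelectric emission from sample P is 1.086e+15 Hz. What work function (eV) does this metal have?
4.49 eV

At the threshold frequency, photon energy equals work function:
φ = hf₀

Calculating:
φ = (6.626×10⁻³⁴ J·s)(1.086e+15 Hz)
φ = 4.49 eV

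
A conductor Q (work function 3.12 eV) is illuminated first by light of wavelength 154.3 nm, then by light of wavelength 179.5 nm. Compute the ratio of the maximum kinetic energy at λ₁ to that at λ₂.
1.2979

Using Einstein's equation: KE_max = hc/λ - φ

For λ₁ = 154.3 nm:
E₁ = hc/λ₁ = 8.0353 eV
KE₁ = E₁ - φ = 8.0353 - 3.12 = 4.9153 eV

For λ₂ = 179.5 nm:
E₂ = hc/λ₂ = 6.9072 eV
KE₂ = E₂ - φ = 6.9072 - 3.12 = 3.7872 eV

Ratio: KE₁/KE₂ = 4.9153/3.7872 = 1.2979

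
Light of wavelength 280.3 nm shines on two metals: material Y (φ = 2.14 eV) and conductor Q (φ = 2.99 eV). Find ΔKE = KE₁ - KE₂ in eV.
0.8500 eV

Using KE_max = hc/λ - φ for each metal:

Photon energy: E = hc/λ = 4.4233 eV

For material Y (φ₁ = 2.14 eV):
KE₁ = E - φ₁ = 4.4233 - 2.14 = 2.2833 eV

For conductor Q (φ₂ = 2.99 eV):
KE₂ = E - φ₂ = 4.4233 - 2.99 = 1.4333 eV

Difference:
ΔKE = KE₁ - KE₂ = 2.2833 - 1.4333 = 0.8500 eV

Note: The difference equals the difference in work functions: 2.99 - 2.14 = 0.85 eV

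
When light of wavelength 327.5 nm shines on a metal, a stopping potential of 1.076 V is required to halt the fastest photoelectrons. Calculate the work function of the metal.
2.71 eV

The stopping potential gives the maximum kinetic energy: KE_max = eV_s = 1.076 eV

From Einstein's photoelectric equation: KE_max = hc/λ - φ
Rearranging: φ = hc/λ - KE_max

Calculate photon energy:
E_photon = hc/λ = (6.626×10⁻³⁴ J·s)(3×10⁸ m/s) / (327.5×10⁻⁹ m) = 3.7858 eV

Therefore:
φ = 3.7858 - 1.076 = 2.71 eV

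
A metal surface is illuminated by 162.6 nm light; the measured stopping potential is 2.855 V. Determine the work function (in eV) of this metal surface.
4.77 eV

The stopping potential gives the maximum kinetic energy: KE_max = eV_s = 2.855 eV

From Einstein's photoelectric equation: KE_max = hc/λ - φ
Rearranging: φ = hc/λ - KE_max

Calculate photon energy:
E_photon = hc/λ = (6.626×10⁻³⁴ J·s)(3×10⁸ m/s) / (162.6×10⁻⁹ m) = 7.6251 eV

Therefore:
φ = 7.6251 - 2.855 = 4.77 eV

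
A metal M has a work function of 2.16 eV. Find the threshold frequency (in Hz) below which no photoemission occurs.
5.2229e+14 Hz

The threshold frequency is when the photon energy equals the work function:
hf₀ = φ

Solving for f₀:
f₀ = φ/h = (2.16 eV × 1.602×10⁻¹⁹ J/eV) / (6.626×10⁻³⁴ J·s)
f₀ = 5.2229e+14 Hz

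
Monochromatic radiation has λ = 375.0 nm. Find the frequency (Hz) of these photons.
7.9945e+14 Hz

Using the wave equation: c = fλ

Solving for frequency:
f = c/λ = (3×10⁸ m/s) / (375.0×10⁻⁹ m)
f = 7.9945e+14 Hz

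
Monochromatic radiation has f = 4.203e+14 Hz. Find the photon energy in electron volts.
1.7382 eV

Using E = hf:

E = hf = (6.626×10⁻³⁴ J·s)(4.203e+14 Hz)
E = 1.7382 eV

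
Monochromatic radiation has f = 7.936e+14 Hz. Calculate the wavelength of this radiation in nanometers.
377.76 nm

Using the wave equation: c = fλ

Solving for wavelength:
λ = c/f = (3×10⁸ m/s) / (7.936e+14 Hz)
λ = 377.76 nm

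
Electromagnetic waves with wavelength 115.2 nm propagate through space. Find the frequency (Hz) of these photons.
2.6024e+15 Hz

Using the wave equation: c = fλ

Solving for frequency:
f = c/λ = (3×10⁸ m/s) / (115.2×10⁻⁹ m)
f = 2.6024e+15 Hz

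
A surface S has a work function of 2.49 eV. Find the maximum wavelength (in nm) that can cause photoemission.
497.93 nm

The threshold wavelength is when the photon energy equals the work function:
hc/λ₀ = φ

Solving for λ₀:
λ₀ = hc/φ = (6.626×10⁻³⁴ J·s)(3×10⁸ m/s) / (2.49 eV × 1.602×10⁻¹⁹ J/eV)
λ₀ = 497.93 nm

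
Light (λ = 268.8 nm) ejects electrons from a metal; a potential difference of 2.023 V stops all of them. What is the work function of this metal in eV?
2.59 eV

The stopping potential gives the maximum kinetic energy: KE_max = eV_s = 2.023 eV

From Einstein's photoelectric equation: KE_max = hc/λ - φ
Rearranging: φ = hc/λ - KE_max

Calculate photon energy:
E_photon = hc/λ = (6.626×10⁻³⁴ J·s)(3×10⁸ m/s) / (268.8×10⁻⁹ m) = 4.6125 eV

Therefore:
φ = 4.6125 - 2.023 = 2.59 eV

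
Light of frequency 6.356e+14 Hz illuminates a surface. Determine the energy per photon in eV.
2.6286 eV

Using E = hf:

E = hf = (6.626×10⁻³⁴ J·s)(6.356e+14 Hz)
E = 2.6286 eV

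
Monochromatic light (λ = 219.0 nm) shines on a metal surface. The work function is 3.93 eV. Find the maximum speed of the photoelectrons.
7.8041e+05 m/s

First, find the maximum kinetic energy:
E_photon = hc/λ = 5.6614 eV
KE_max = E_photon - φ = 5.6614 - 3.93 = 1.7314 eV

Convert to Joules: KE_max = 1.7314 × 1.602×10⁻¹⁹ J = 2.7740e-19 J

Then use KE = ½mv² to find velocity:
v = √(2·KE/m) = √(2 × 2.7740e-19 J / 9.109e-31 kg)
v = 7.8041e+05 m/s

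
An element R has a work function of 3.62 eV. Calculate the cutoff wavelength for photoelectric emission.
342.50 nm

The threshold wavelength is when the photon energy equals the work function:
hc/λ₀ = φ

Solving for λ₀:
λ₀ = hc/φ = (6.626×10⁻³⁴ J·s)(3×10⁸ m/s) / (3.62 eV × 1.602×10⁻¹⁹ J/eV)
λ₀ = 342.50 nm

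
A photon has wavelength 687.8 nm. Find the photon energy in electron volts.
1.8026 eV

Using E = hf = hc/λ:

E = hc/λ = (6.626×10⁻³⁴ J·s)(3×10⁸ m/s) / (687.8×10⁻⁹ m)
E = 1.8026 eV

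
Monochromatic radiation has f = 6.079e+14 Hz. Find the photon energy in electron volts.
2.5141 eV

Using E = hf:

E = hf = (6.626×10⁻³⁴ J·s)(6.079e+14 Hz)
E = 2.5141 eV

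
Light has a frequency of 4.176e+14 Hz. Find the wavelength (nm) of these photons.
717.89 nm

Using the wave equation: c = fλ

Solving for wavelength:
λ = c/f = (3×10⁸ m/s) / (4.176e+14 Hz)
λ = 717.89 nm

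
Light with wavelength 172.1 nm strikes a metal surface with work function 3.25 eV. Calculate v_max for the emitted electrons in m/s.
1.1794e+06 m/s

First, find the maximum kinetic energy:
E_photon = hc/λ = 7.2042 eV
KE_max = E_photon - φ = 7.2042 - 3.25 = 3.9542 eV

Convert to Joules: KE_max = 3.9542 × 1.602×10⁻¹⁹ J = 6.3353e-19 J

Then use KE = ½mv² to find velocity:
v = √(2·KE/m) = √(2 × 6.3353e-19 J / 9.109e-31 kg)
v = 1.1794e+06 m/s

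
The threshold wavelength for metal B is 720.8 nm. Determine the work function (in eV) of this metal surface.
1.72 eV

At the threshold wavelength, photon energy equals work function:
φ = hc/λ₀

Calculating:
φ = (6.626×10⁻³⁴ J·s)(3×10⁸ m/s) / (720.8×10⁻⁹ m)
φ = 1.72 eV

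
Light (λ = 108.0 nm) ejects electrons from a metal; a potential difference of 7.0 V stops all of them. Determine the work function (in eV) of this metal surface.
4.48 eV

The stopping potential gives the maximum kinetic energy: KE_max = eV_s = 7.0 eV

From Einstein's photoelectric equation: KE_max = hc/λ - φ
Rearranging: φ = hc/λ - KE_max

Calculate photon energy:
E_photon = hc/λ = (6.626×10⁻³⁴ J·s)(3×10⁸ m/s) / (108.0×10⁻⁹ m) = 11.4800 eV

Therefore:
φ = 11.4800 - 7.0 = 4.48 eV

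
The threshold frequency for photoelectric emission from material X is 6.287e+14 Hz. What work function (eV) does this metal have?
2.60 eV

At the threshold frequency, photon energy equals work function:
φ = hf₀

Calculating:
φ = (6.626×10⁻³⁴ J·s)(6.287e+14 Hz)
φ = 2.60 eV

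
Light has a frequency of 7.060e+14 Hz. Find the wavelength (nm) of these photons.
424.64 nm

Using the wave equation: c = fλ

Solving for wavelength:
λ = c/f = (3×10⁸ m/s) / (7.060e+14 Hz)
λ = 424.64 nm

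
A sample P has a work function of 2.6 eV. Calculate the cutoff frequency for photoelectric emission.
6.2868e+14 Hz

The threshold frequency is when the photon energy equals the work function:
hf₀ = φ

Solving for f₀:
f₀ = φ/h = (2.6 eV × 1.602×10⁻¹⁹ J/eV) / (6.626×10⁻³⁴ J·s)
f₀ = 6.2868e+14 Hz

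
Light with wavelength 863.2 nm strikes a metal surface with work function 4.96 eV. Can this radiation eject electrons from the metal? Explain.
No

For photoemission, the photon energy must exceed the work function.

Photon energy: E = hc/λ = 1.4363 eV
Work function: φ = 4.96 eV

Since E_photon (1.4363 eV) < φ (4.96 eV), photoemission will NOT occur.
The threshold wavelength is λ₀ = hc/φ = 250.0 nm.
Since 863.2 nm > 250.0 nm, the photons lack sufficient energy.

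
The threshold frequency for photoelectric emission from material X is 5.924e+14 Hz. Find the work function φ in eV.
2.45 eV

At the threshold frequency, photon energy equals work function:
φ = hf₀

Calculating:
φ = (6.626×10⁻³⁴ J·s)(5.924e+14 Hz)
φ = 2.45 eV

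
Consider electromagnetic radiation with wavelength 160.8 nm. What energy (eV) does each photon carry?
7.7105 eV

Using E = hf = hc/λ:

E = hc/λ = (6.626×10⁻³⁴ J·s)(3×10⁸ m/s) / (160.8×10⁻⁹ m)
E = 7.7105 eV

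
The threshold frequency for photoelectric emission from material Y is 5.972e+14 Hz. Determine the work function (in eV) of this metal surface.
2.47 eV

At the threshold frequency, photon energy equals work function:
φ = hf₀

Calculating:
φ = (6.626×10⁻³⁴ J·s)(5.972e+14 Hz)
φ = 2.47 eV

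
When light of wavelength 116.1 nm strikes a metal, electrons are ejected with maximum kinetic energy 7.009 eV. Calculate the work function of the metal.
3.67 eV

From Einstein's photoelectric equation: KE_max = hf - φ = hc/λ - φ

Rearranging for φ:
φ = hc/λ - KE_max

Calculate photon energy:
E_photon = hc/λ = 10.6791 eV

Therefore:
φ = 10.6791 - 7.009 = 3.67 eV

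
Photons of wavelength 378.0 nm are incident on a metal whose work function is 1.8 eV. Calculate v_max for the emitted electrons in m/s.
7.2153e+05 m/s

First, find the maximum kinetic energy:
E_photon = hc/λ = 3.2800 eV
KE_max = E_photon - φ = 3.2800 - 1.8 = 1.4800 eV

Convert to Joules: KE_max = 1.4800 × 1.602×10⁻¹⁹ J = 2.3712e-19 J

Then use KE = ½mv² to find velocity:
v = √(2·KE/m) = √(2 × 2.3712e-19 J / 9.109e-31 kg)
v = 7.2153e+05 m/s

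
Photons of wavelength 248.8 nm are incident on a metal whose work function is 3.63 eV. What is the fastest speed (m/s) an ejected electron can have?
6.8996e+05 m/s

First, find the maximum kinetic energy:
E_photon = hc/λ = 4.9833 eV
KE_max = E_photon - φ = 4.9833 - 3.63 = 1.3533 eV

Convert to Joules: KE_max = 1.3533 × 1.602×10⁻¹⁹ J = 2.1682e-19 J

Then use KE = ½mv² to find velocity:
v = √(2·KE/m) = √(2 × 2.1682e-19 J / 9.109e-31 kg)
v = 6.8996e+05 m/s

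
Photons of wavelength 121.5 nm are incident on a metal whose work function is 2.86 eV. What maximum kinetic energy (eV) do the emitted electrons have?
7.3445 eV

Using Einstein's photoelectric equation: KE_max = hf - φ = hc/λ - φ

First, calculate the photon energy:
E_photon = hc/λ = (6.626×10⁻³⁴ J·s)(3×10⁸ m/s) / (121.5×10⁻⁹ m)
E_photon = 10.2045 eV

Then, the maximum kinetic energy:
KE_max = E_photon - φ = 10.2045 eV - 2.86 eV = 7.3445 eV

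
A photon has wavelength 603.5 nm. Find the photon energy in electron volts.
2.0544 eV

Using E = hf = hc/λ:

E = hc/λ = (6.626×10⁻³⁴ J·s)(3×10⁸ m/s) / (603.5×10⁻⁹ m)
E = 2.0544 eV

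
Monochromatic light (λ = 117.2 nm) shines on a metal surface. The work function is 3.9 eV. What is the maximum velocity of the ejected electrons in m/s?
1.5328e+06 m/s

First, find the maximum kinetic energy:
E_photon = hc/λ = 10.5789 eV
KE_max = E_photon - φ = 10.5789 - 3.9 = 6.6789 eV

Convert to Joules: KE_max = 6.6789 × 1.602×10⁻¹⁹ J = 1.0701e-18 J

Then use KE = ½mv² to find velocity:
v = √(2·KE/m) = √(2 × 1.0701e-18 J / 9.109e-31 kg)
v = 1.5328e+06 m/s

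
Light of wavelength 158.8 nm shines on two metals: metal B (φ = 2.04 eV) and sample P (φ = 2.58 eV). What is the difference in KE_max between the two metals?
0.5400 eV

Using KE_max = hc/λ - φ for each metal:

Photon energy: E = hc/λ = 7.8076 eV

For metal B (φ₁ = 2.04 eV):
KE₁ = E - φ₁ = 7.8076 - 2.04 = 5.7676 eV

For sample P (φ₂ = 2.58 eV):
KE₂ = E - φ₂ = 7.8076 - 2.58 = 5.2276 eV

Difference:
ΔKE = KE₁ - KE₂ = 5.7676 - 5.2276 = 0.5400 eV

Note: The difference equals the difference in work functions: 2.58 - 2.04 = 0.54 eV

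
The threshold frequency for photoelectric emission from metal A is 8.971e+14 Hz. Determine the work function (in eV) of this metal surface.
3.71 eV

At the threshold frequency, photon energy equals work function:
φ = hf₀

Calculating:
φ = (6.626×10⁻³⁴ J·s)(8.971e+14 Hz)
φ = 3.71 eV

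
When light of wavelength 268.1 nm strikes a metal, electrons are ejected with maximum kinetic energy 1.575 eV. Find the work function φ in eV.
3.05 eV

From Einstein's photoelectric equation: KE_max = hf - φ = hc/λ - φ

Rearranging for φ:
φ = hc/λ - KE_max

Calculate photon energy:
E_photon = hc/λ = 4.6246 eV

Therefore:
φ = 4.6246 - 1.575 = 3.05 eV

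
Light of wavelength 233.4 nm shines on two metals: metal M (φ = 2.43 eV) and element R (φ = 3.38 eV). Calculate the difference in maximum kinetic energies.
0.9500 eV

Using KE_max = hc/λ - φ for each metal:

Photon energy: E = hc/λ = 5.3121 eV

For metal M (φ₁ = 2.43 eV):
KE₁ = E - φ₁ = 5.3121 - 2.43 = 2.8821 eV

For element R (φ₂ = 3.38 eV):
KE₂ = E - φ₂ = 5.3121 - 3.38 = 1.9321 eV

Difference:
ΔKE = KE₁ - KE₂ = 2.8821 - 1.9321 = 0.9500 eV

Note: The difference equals the difference in work functions: 3.38 - 2.43 = 0.95 eV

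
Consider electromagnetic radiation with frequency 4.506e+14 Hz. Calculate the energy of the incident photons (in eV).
1.8635 eV

Using E = hf:

E = hf = (6.626×10⁻³⁴ J·s)(4.506e+14 Hz)
E = 1.8635 eV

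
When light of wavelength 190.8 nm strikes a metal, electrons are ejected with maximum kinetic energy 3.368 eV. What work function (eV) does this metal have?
3.13 eV

From Einstein's photoelectric equation: KE_max = hf - φ = hc/λ - φ

Rearranging for φ:
φ = hc/λ - KE_max

Calculate photon energy:
E_photon = hc/λ = 6.4981 eV

Therefore:
φ = 6.4981 - 3.368 = 3.13 eV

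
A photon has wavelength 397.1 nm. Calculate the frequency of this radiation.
7.5495e+14 Hz

Using the wave equation: c = fλ

Solving for frequency:
f = c/λ = (3×10⁸ m/s) / (397.1×10⁻⁹ m)
f = 7.5495e+14 Hz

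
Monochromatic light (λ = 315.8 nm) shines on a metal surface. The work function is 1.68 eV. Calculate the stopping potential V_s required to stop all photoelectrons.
2.2460 V

The stopping potential V_s satisfies: eV_s = KE_max

First, find KE_max using Einstein's equation:
E_photon = hc/λ = 3.9260 eV
KE_max = E_photon - φ = 3.9260 - 1.68 = 2.2460 eV

Since eV_s = KE_max:
V_s = KE_max/e = 2.2460 V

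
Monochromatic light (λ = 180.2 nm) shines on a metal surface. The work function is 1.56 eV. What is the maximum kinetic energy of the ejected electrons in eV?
5.3204 eV

Using Einstein's photoelectric equation: KE_max = hf - φ = hc/λ - φ

First, calculate the photon energy:
E_photon = hc/λ = (6.626×10⁻³⁴ J·s)(3×10⁸ m/s) / (180.2×10⁻⁹ m)
E_photon = 6.8804 eV

Then, the maximum kinetic energy:
KE_max = E_photon - φ = 6.8804 eV - 1.56 eV = 5.3204 eV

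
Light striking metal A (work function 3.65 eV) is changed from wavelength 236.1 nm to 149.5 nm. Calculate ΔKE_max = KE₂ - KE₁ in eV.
3.0419 eV

Using Einstein's equation: KE_max = hc/λ - φ

For λ₁ = 236.1 nm:
KE₁ = hc/λ₁ - φ = 5.2513 - 3.65 = 1.6013 eV

For λ₂ = 149.5 nm:
KE₂ = hc/λ₂ - φ = 8.2933 - 3.65 = 4.6433 eV

Change in KE:
ΔKE = KE₂ - KE₁ = 4.6433 - 1.6013 = 3.0419 eV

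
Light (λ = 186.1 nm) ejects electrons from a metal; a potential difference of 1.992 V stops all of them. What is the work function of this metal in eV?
4.67 eV

The stopping potential gives the maximum kinetic energy: KE_max = eV_s = 1.992 eV

From Einstein's photoelectric equation: KE_max = hc/λ - φ
Rearranging: φ = hc/λ - KE_max

Calculate photon energy:
E_photon = hc/λ = (6.626×10⁻³⁴ J·s)(3×10⁸ m/s) / (186.1×10⁻⁹ m) = 6.6622 eV

Therefore:
φ = 6.6622 - 1.992 = 4.67 eV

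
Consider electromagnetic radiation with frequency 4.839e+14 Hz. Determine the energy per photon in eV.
2.0012 eV

Using E = hf:

E = hf = (6.626×10⁻³⁴ J·s)(4.839e+14 Hz)
E = 2.0012 eV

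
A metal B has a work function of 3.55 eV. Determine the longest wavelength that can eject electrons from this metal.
349.25 nm

The threshold wavelength is when the photon energy equals the work function:
hc/λ₀ = φ

Solving for λ₀:
λ₀ = hc/φ = (6.626×10⁻³⁴ J·s)(3×10⁸ m/s) / (3.55 eV × 1.602×10⁻¹⁹ J/eV)
λ₀ = 349.25 nm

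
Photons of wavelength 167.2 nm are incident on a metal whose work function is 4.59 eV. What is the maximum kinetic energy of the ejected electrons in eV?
2.8253 eV

Using Einstein's photoelectric equation: KE_max = hf - φ = hc/λ - φ

First, calculate the photon energy:
E_photon = hc/λ = (6.626×10⁻³⁴ J·s)(3×10⁸ m/s) / (167.2×10⁻⁹ m)
E_photon = 7.4153 eV

Then, the maximum kinetic energy:
KE_max = E_photon - φ = 7.4153 eV - 4.59 eV = 2.8253 eV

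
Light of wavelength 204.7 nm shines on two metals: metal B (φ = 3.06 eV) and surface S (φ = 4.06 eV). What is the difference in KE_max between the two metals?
1.0000 eV

Using KE_max = hc/λ - φ for each metal:

Photon energy: E = hc/λ = 6.0569 eV

For metal B (φ₁ = 3.06 eV):
KE₁ = E - φ₁ = 6.0569 - 3.06 = 2.9969 eV

For surface S (φ₂ = 4.06 eV):
KE₂ = E - φ₂ = 6.0569 - 4.06 = 1.9969 eV

Difference:
ΔKE = KE₁ - KE₂ = 2.9969 - 1.9969 = 1.0000 eV

Note: The difference equals the difference in work functions: 4.06 - 3.06 = 1.00 eV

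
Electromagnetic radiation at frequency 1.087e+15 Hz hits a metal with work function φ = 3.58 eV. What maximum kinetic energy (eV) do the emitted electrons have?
0.9155 eV

Using Einstein's photoelectric equation: KE_max = hf - φ

First, calculate the photon energy:
E_photon = hf = (6.626×10⁻³⁴ J·s)(1.087e+15 Hz)
E_photon = 4.4955 eV

Then, the maximum kinetic energy:
KE_max = E_photon - φ = 4.4955 eV - 3.58 eV = 0.9155 eV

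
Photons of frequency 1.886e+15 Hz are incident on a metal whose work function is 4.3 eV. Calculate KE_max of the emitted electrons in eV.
3.4999 eV

Using Einstein's photoelectric equation: KE_max = hf - φ

First, calculate the photon energy:
E_photon = hf = (6.626×10⁻³⁴ J·s)(1.886e+15 Hz)
E_photon = 7.7999 eV

Then, the maximum kinetic energy:
KE_max = E_photon - φ = 7.7999 eV - 4.3 eV = 3.4999 eV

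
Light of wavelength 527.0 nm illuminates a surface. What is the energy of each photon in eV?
2.3526 eV

Using E = hf = hc/λ:

E = hc/λ = (6.626×10⁻³⁴ J·s)(3×10⁸ m/s) / (527.0×10⁻⁹ m)
E = 2.3526 eV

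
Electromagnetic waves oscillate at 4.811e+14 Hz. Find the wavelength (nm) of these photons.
623.14 nm

Using the wave equation: c = fλ

Solving for wavelength:
λ = c/f = (3×10⁸ m/s) / (4.811e+14 Hz)
λ = 623.14 nm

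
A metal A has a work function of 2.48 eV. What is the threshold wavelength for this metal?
499.94 nm

The threshold wavelength is when the photon energy equals the work function:
hc/λ₀ = φ

Solving for λ₀:
λ₀ = hc/φ = (6.626×10⁻³⁴ J·s)(3×10⁸ m/s) / (2.48 eV × 1.602×10⁻¹⁹ J/eV)
λ₀ = 499.94 nm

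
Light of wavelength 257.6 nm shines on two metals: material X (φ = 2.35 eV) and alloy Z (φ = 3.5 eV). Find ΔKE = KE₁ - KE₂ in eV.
1.1500 eV

Using KE_max = hc/λ - φ for each metal:

Photon energy: E = hc/λ = 4.8131 eV

For material X (φ₁ = 2.35 eV):
KE₁ = E - φ₁ = 4.8131 - 2.35 = 2.4631 eV

For alloy Z (φ₂ = 3.5 eV):
KE₂ = E - φ₂ = 4.8131 - 3.5 = 1.3131 eV

Difference:
ΔKE = KE₁ - KE₂ = 2.4631 - 1.3131 = 1.1500 eV

Note: The difference equals the difference in work functions: 3.5 - 2.35 = 1.15 eV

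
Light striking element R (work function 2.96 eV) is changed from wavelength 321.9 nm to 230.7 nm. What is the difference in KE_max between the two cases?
1.5226 eV

Using Einstein's equation: KE_max = hc/λ - φ

For λ₁ = 321.9 nm:
KE₁ = hc/λ₁ - φ = 3.8516 - 2.96 = 0.8916 eV

For λ₂ = 230.7 nm:
KE₂ = hc/λ₂ - φ = 5.3743 - 2.96 = 2.4143 eV

Change in KE:
ΔKE = KE₂ - KE₁ = 2.4143 - 0.8916 = 1.5226 eV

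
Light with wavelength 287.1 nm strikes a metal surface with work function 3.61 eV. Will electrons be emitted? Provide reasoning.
Yes

For photoemission, the photon energy must exceed the work function.

Photon energy: E = hc/λ = 4.3185 eV
Work function: φ = 3.61 eV

Since E_photon (4.3185 eV) > φ (3.61 eV), photoemission WILL occur.
The threshold wavelength is λ₀ = hc/φ = 343.4 nm.
Since 287.1 nm < 343.4 nm, the light has sufficient energy.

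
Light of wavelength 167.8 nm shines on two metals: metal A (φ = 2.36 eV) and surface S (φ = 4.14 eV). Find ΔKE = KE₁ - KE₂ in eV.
1.7800 eV

Using KE_max = hc/λ - φ for each metal:

Photon energy: E = hc/λ = 7.3888 eV

For metal A (φ₁ = 2.36 eV):
KE₁ = E - φ₁ = 7.3888 - 2.36 = 5.0288 eV

For surface S (φ₂ = 4.14 eV):
KE₂ = E - φ₂ = 7.3888 - 4.14 = 3.2488 eV

Difference:
ΔKE = KE₁ - KE₂ = 5.0288 - 3.2488 = 1.7800 eV

Note: The difference equals the difference in work functions: 4.14 - 2.36 = 1.78 eV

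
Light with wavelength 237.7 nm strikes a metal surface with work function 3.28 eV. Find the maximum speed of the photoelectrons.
8.2524e+05 m/s

First, find the maximum kinetic energy:
E_photon = hc/λ = 5.2160 eV
KE_max = E_photon - φ = 5.2160 - 3.28 = 1.9360 eV

Convert to Joules: KE_max = 1.9360 × 1.602×10⁻¹⁹ J = 3.1018e-19 J

Then use KE = ½mv² to find velocity:
v = √(2·KE/m) = √(2 × 3.1018e-19 J / 9.109e-31 kg)
v = 8.2524e+05 m/s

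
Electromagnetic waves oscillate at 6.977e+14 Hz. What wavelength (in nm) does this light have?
429.69 nm

Using the wave equation: c = fλ

Solving for wavelength:
λ = c/f = (3×10⁸ m/s) / (6.977e+14 Hz)
λ = 429.69 nm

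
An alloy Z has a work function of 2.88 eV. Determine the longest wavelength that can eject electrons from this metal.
430.50 nm

The threshold wavelength is when the photon energy equals the work function:
hc/λ₀ = φ

Solving for λ₀:
λ₀ = hc/φ = (6.626×10⁻³⁴ J·s)(3×10⁸ m/s) / (2.88 eV × 1.602×10⁻¹⁹ J/eV)
λ₀ = 430.50 nm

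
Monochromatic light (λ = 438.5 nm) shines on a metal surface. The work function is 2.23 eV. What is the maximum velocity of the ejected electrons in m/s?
4.5844e+05 m/s

First, find the maximum kinetic energy:
E_photon = hc/λ = 2.8275 eV
KE_max = E_photon - φ = 2.8275 - 2.23 = 0.5975 eV

Convert to Joules: KE_max = 0.5975 × 1.602×10⁻¹⁹ J = 9.5724e-20 J

Then use KE = ½mv² to find velocity:
v = √(2·KE/m) = √(2 × 9.5724e-20 J / 9.109e-31 kg)
v = 4.5844e+05 m/s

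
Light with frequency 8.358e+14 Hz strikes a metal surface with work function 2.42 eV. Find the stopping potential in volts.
1.0366 V

The stopping potential V_s satisfies: eV_s = KE_max

First, find KE_max using Einstein's equation:
E_photon = hf = (6.626×10⁻³⁴ J·s)(8.358e+14 Hz) = 3.4566 eV
KE_max = E_photon - φ = 3.4566 - 2.42 = 1.0366 eV

Since eV_s = KE_max:
V_s = KE_max/e = 1.0366 V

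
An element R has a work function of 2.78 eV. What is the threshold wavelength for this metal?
445.99 nm

The threshold wavelength is when the photon energy equals the work function:
hc/λ₀ = φ

Solving for λ₀:
λ₀ = hc/φ = (6.626×10⁻³⁴ J·s)(3×10⁸ m/s) / (2.78 eV × 1.602×10⁻¹⁹ J/eV)
λ₀ = 445.99 nm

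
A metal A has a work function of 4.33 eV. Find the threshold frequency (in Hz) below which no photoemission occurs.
1.0470e+15 Hz

The threshold frequency is when the photon energy equals the work function:
hf₀ = φ

Solving for f₀:
f₀ = φ/h = (4.33 eV × 1.602×10⁻¹⁹ J/eV) / (6.626×10⁻³⁴ J·s)
f₀ = 1.0470e+15 Hz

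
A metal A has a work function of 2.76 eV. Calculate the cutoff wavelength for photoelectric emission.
449.22 nm

The threshold wavelength is when the photon energy equals the work function:
hc/λ₀ = φ

Solving for λ₀:
λ₀ = hc/φ = (6.626×10⁻³⁴ J·s)(3×10⁸ m/s) / (2.76 eV × 1.602×10⁻¹⁹ J/eV)
λ₀ = 449.22 nm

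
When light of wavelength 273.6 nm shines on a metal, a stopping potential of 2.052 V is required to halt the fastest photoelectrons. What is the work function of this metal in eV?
2.48 eV

The stopping potential gives the maximum kinetic energy: KE_max = eV_s = 2.052 eV

From Einstein's photoelectric equation: KE_max = hc/λ - φ
Rearranging: φ = hc/λ - KE_max

Calculate photon energy:
E_photon = hc/λ = (6.626×10⁻³⁴ J·s)(3×10⁸ m/s) / (273.6×10⁻⁹ m) = 4.5316 eV

Therefore:
φ = 4.5316 - 2.052 = 2.48 eV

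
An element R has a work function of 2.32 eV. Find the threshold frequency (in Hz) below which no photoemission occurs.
5.6097e+14 Hz

The threshold frequency is when the photon energy equals the work function:
hf₀ = φ

Solving for f₀:
f₀ = φ/h = (2.32 eV × 1.602×10⁻¹⁹ J/eV) / (6.626×10⁻³⁴ J·s)
f₀ = 5.6097e+14 Hz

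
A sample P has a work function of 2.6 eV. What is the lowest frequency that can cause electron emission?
6.2868e+14 Hz

The threshold frequency is when the photon energy equals the work function:
hf₀ = φ

Solving for f₀:
f₀ = φ/h = (2.6 eV × 1.602×10⁻¹⁹ J/eV) / (6.626×10⁻³⁴ J·s)
f₀ = 6.2868e+14 Hz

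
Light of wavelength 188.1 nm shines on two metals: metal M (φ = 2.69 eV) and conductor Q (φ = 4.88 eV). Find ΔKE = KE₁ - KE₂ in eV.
2.1900 eV

Using KE_max = hc/λ - φ for each metal:

Photon energy: E = hc/λ = 6.5914 eV

For metal M (φ₁ = 2.69 eV):
KE₁ = E - φ₁ = 6.5914 - 2.69 = 3.9014 eV

For conductor Q (φ₂ = 4.88 eV):
KE₂ = E - φ₂ = 6.5914 - 4.88 = 1.7114 eV

Difference:
ΔKE = KE₁ - KE₂ = 3.9014 - 1.7114 = 2.1900 eV

Note: The difference equals the difference in work functions: 4.88 - 2.69 = 2.19 eV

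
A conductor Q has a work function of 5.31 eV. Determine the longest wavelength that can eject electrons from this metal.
233.49 nm

The threshold wavelength is when the photon energy equals the work function:
hc/λ₀ = φ

Solving for λ₀:
λ₀ = hc/φ = (6.626×10⁻³⁴ J·s)(3×10⁸ m/s) / (5.31 eV × 1.602×10⁻¹⁹ J/eV)
λ₀ = 233.49 nm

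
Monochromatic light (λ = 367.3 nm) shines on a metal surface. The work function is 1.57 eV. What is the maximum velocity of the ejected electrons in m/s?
7.9695e+05 m/s

First, find the maximum kinetic energy:
E_photon = hc/λ = 3.3756 eV
KE_max = E_photon - φ = 3.3756 - 1.57 = 1.8056 eV

Convert to Joules: KE_max = 1.8056 × 1.602×10⁻¹⁹ J = 2.8928e-19 J

Then use KE = ½mv² to find velocity:
v = √(2·KE/m) = √(2 × 2.8928e-19 J / 9.109e-31 kg)
v = 7.9695e+05 m/s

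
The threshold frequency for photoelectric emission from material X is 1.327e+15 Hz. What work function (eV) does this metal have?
5.49 eV

At the threshold frequency, photon energy equals work function:
φ = hf₀

Calculating:
φ = (6.626×10⁻³⁴ J·s)(1.327e+15 Hz)
φ = 5.49 eV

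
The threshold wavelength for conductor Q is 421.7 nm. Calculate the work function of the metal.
2.94 eV

At the threshold wavelength, photon energy equals work function:
φ = hc/λ₀

Calculating:
φ = (6.626×10⁻³⁴ J·s)(3×10⁸ m/s) / (421.7×10⁻⁹ m)
φ = 2.94 eV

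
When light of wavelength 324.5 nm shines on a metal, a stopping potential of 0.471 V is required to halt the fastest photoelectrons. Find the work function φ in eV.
3.35 eV

The stopping potential gives the maximum kinetic energy: KE_max = eV_s = 0.471 eV

From Einstein's photoelectric equation: KE_max = hc/λ - φ
Rearranging: φ = hc/λ - KE_max

Calculate photon energy:
E_photon = hc/λ = (6.626×10⁻³⁴ J·s)(3×10⁸ m/s) / (324.5×10⁻⁹ m) = 3.8208 eV

Therefore:
φ = 3.8208 - 0.471 = 3.35 eV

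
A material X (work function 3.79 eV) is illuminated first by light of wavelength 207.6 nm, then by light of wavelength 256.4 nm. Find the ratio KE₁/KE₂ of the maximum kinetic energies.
2.0871

Using Einstein's equation: KE_max = hc/λ - φ

For λ₁ = 207.6 nm:
E₁ = hc/λ₁ = 5.9723 eV
KE₁ = E₁ - φ = 5.9723 - 3.79 = 2.1823 eV

For λ₂ = 256.4 nm:
E₂ = hc/λ₂ = 4.8356 eV
KE₂ = E₂ - φ = 4.8356 - 3.79 = 1.0456 eV

Ratio: KE₁/KE₂ = 2.1823/1.0456 = 2.0871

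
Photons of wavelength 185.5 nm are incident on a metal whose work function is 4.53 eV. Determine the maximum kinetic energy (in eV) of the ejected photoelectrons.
2.1538 eV

Using Einstein's photoelectric equation: KE_max = hf - φ = hc/λ - φ

First, calculate the photon energy:
E_photon = hc/λ = (6.626×10⁻³⁴ J·s)(3×10⁸ m/s) / (185.5×10⁻⁹ m)
E_photon = 6.6838 eV

Then, the maximum kinetic energy:
KE_max = E_photon - φ = 6.6838 eV - 4.53 eV = 2.1538 eV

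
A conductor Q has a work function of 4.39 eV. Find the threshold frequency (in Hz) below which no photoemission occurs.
1.0615e+15 Hz

The threshold frequency is when the photon energy equals the work function:
hf₀ = φ

Solving for f₀:
f₀ = φ/h = (4.39 eV × 1.602×10⁻¹⁹ J/eV) / (6.626×10⁻³⁴ J·s)
f₀ = 1.0615e+15 Hz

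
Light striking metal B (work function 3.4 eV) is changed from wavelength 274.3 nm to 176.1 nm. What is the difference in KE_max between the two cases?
2.5205 eV

Using Einstein's equation: KE_max = hc/λ - φ

For λ₁ = 274.3 nm:
KE₁ = hc/λ₁ - φ = 4.5200 - 3.4 = 1.1200 eV

For λ₂ = 176.1 nm:
KE₂ = hc/λ₂ - φ = 7.0406 - 3.4 = 3.6406 eV

Change in KE:
ΔKE = KE₂ - KE₁ = 3.6406 - 1.1200 = 2.5205 eV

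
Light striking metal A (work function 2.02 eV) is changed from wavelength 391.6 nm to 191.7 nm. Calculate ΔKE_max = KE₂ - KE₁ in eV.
3.3015 eV

Using Einstein's equation: KE_max = hc/λ - φ

For λ₁ = 391.6 nm:
KE₁ = hc/λ₁ - φ = 3.1661 - 2.02 = 1.1461 eV

For λ₂ = 191.7 nm:
KE₂ = hc/λ₂ - φ = 6.4676 - 2.02 = 4.4476 eV

Change in KE:
ΔKE = KE₂ - KE₁ = 4.4476 - 1.1461 = 3.3015 eV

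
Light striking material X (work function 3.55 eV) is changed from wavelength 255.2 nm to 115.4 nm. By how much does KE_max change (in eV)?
5.8855 eV

Using Einstein's equation: KE_max = hc/λ - φ

For λ₁ = 255.2 nm:
KE₁ = hc/λ₁ - φ = 4.8583 - 3.55 = 1.3083 eV

For λ₂ = 115.4 nm:
KE₂ = hc/λ₂ - φ = 10.7439 - 3.55 = 7.1939 eV

Change in KE:
ΔKE = KE₂ - KE₁ = 7.1939 - 1.3083 = 5.8855 eV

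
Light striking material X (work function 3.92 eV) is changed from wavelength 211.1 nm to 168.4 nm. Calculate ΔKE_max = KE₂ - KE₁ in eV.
1.4892 eV

Using Einstein's equation: KE_max = hc/λ - φ

For λ₁ = 211.1 nm:
KE₁ = hc/λ₁ - φ = 5.8732 - 3.92 = 1.9532 eV

For λ₂ = 168.4 nm:
KE₂ = hc/λ₂ - φ = 7.3625 - 3.92 = 3.4425 eV

Change in KE:
ΔKE = KE₂ - KE₁ = 3.4425 - 1.9532 = 1.4892 eV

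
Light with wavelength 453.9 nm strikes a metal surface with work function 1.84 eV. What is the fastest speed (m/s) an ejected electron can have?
5.6001e+05 m/s

First, find the maximum kinetic energy:
E_photon = hc/λ = 2.7315 eV
KE_max = E_photon - φ = 2.7315 - 1.84 = 0.8915 eV

Convert to Joules: KE_max = 0.8915 × 1.602×10⁻¹⁹ J = 1.4284e-19 J

Then use KE = ½mv² to find velocity:
v = √(2·KE/m) = √(2 × 1.4284e-19 J / 9.109e-31 kg)
v = 5.6001e+05 m/s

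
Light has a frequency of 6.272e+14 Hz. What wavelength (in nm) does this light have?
477.99 nm

Using the wave equation: c = fλ

Solving for wavelength:
λ = c/f = (3×10⁸ m/s) / (6.272e+14 Hz)
λ = 477.99 nm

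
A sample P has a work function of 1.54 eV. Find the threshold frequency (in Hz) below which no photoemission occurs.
3.7237e+14 Hz

The threshold frequency is when the photon energy equals the work function:
hf₀ = φ

Solving for f₀:
f₀ = φ/h = (1.54 eV × 1.602×10⁻¹⁹ J/eV) / (6.626×10⁻³⁴ J·s)
f₀ = 3.7237e+14 Hz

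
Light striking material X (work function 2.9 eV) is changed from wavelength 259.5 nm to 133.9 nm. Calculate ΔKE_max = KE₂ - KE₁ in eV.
4.4817 eV

Using Einstein's equation: KE_max = hc/λ - φ

For λ₁ = 259.5 nm:
KE₁ = hc/λ₁ - φ = 4.7778 - 2.9 = 1.8778 eV

For λ₂ = 133.9 nm:
KE₂ = hc/λ₂ - φ = 9.2595 - 2.9 = 6.3595 eV

Change in KE:
ΔKE = KE₂ - KE₁ = 6.3595 - 1.8778 = 4.4817 eV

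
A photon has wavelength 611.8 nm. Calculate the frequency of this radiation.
4.9002e+14 Hz

Using the wave equation: c = fλ

Solving for frequency:
f = c/λ = (3×10⁸ m/s) / (611.8×10⁻⁹ m)
f = 4.9002e+14 Hz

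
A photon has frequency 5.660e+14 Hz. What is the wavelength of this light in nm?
529.67 nm

Using the wave equation: c = fλ

Solving for wavelength:
λ = c/f = (3×10⁸ m/s) / (5.660e+14 Hz)
λ = 529.67 nm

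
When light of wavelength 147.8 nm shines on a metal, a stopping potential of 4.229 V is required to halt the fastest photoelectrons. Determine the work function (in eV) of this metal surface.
4.16 eV

The stopping potential gives the maximum kinetic energy: KE_max = eV_s = 4.229 eV

From Einstein's photoelectric equation: KE_max = hc/λ - φ
Rearranging: φ = hc/λ - KE_max

Calculate photon energy:
E_photon = hc/λ = (6.626×10⁻³⁴ J·s)(3×10⁸ m/s) / (147.8×10⁻⁹ m) = 8.3886 eV

Therefore:
φ = 8.3886 - 4.229 = 4.16 eV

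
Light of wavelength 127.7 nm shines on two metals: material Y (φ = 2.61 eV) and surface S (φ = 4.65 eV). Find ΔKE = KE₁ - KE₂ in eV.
2.0400 eV

Using KE_max = hc/λ - φ for each metal:

Photon energy: E = hc/λ = 9.7090 eV

For material Y (φ₁ = 2.61 eV):
KE₁ = E - φ₁ = 9.7090 - 2.61 = 7.0990 eV

For surface S (φ₂ = 4.65 eV):
KE₂ = E - φ₂ = 9.7090 - 4.65 = 5.0590 eV

Difference:
ΔKE = KE₁ - KE₂ = 7.0990 - 5.0590 = 2.0400 eV

Note: The difference equals the difference in work functions: 4.65 - 2.61 = 2.04 eV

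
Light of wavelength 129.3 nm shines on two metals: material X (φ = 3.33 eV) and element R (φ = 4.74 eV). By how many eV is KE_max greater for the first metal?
1.4100 eV

Using KE_max = hc/λ - φ for each metal:

Photon energy: E = hc/λ = 9.5889 eV

For material X (φ₁ = 3.33 eV):
KE₁ = E - φ₁ = 9.5889 - 3.33 = 6.2589 eV

For element R (φ₂ = 4.74 eV):
KE₂ = E - φ₂ = 9.5889 - 4.74 = 4.8489 eV

Difference:
ΔKE = KE₁ - KE₂ = 6.2589 - 4.8489 = 1.4100 eV

Note: The difference equals the difference in work functions: 4.74 - 3.33 = 1.41 eV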